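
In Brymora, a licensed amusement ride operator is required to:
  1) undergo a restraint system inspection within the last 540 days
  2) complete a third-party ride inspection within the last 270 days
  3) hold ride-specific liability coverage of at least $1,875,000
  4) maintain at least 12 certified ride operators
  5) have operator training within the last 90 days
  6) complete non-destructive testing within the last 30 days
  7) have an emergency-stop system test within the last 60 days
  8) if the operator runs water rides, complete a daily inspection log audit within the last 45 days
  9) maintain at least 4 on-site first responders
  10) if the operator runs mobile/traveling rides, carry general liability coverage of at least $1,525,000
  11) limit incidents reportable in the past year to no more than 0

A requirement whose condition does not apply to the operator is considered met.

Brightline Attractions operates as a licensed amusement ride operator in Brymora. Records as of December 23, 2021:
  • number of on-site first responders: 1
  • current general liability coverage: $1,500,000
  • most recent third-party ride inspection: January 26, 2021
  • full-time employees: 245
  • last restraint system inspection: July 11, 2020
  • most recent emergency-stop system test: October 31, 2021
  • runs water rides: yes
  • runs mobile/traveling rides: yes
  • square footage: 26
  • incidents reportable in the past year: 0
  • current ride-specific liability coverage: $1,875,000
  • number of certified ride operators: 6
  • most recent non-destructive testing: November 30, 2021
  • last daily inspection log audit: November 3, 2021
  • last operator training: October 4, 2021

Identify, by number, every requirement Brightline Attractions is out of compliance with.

1. restraint system inspection 530 days ago vs limit 540 → met
2. third-party ride inspection 331 days ago vs limit 270 → not met
3. ride-specific liability coverage $1,875,000 ≥ $1,875,000 → met
4. certified ride operators 6 < 12 → not met
5. operator training 80 days ago vs limit 90 → met
6. non-destructive testing 23 days ago vs limit 30 → met
7. emergency-stop system test 53 days ago vs limit 60 → met
8. condition 'runs water rides' holds; daily inspection log audit 50 days ago vs limit 45 → not met
9. on-site first responders 1 < 4 → not met
10. condition 'runs mobile/traveling rides' holds; general liability coverage $1,500,000 < $1,525,000 → not met
11. incidents reportable in the past year 0 ≤ 0 → met
Not met: 2, 4, 8, 9, 10

2, 4, 8, 9, 10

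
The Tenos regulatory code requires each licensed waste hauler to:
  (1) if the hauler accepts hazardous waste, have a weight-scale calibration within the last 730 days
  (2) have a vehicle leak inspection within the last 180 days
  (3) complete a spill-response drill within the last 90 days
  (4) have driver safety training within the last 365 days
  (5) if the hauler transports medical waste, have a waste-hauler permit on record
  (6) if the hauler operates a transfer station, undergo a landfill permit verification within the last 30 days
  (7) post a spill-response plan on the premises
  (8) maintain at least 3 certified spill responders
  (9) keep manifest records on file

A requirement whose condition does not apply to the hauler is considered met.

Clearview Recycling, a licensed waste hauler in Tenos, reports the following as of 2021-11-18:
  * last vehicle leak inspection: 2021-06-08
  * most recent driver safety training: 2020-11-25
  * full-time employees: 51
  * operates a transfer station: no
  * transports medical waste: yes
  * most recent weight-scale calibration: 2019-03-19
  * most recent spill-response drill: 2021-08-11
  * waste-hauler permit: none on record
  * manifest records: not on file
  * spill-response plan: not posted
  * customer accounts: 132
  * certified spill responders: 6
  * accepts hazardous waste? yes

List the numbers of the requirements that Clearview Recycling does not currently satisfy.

1, 3, 5, 7, 9

1. condition 'accepts hazardous waste' holds; weight-scale calibration 975 days ago vs limit 730 → not met
2. vehicle leak inspection 163 days ago vs limit 180 → met
3. spill-response drill 99 days ago vs limit 90 → not met
4. driver safety training 358 days ago vs limit 365 → met
5. condition 'transports medical waste' holds; waste-hauler permit absent → not met
6. condition 'operates a transfer station' does not hold → requirement n/a → met
7. spill-response plan absent → not met
8. certified spill responders 6 ≥ 3 → met
9. manifest records absent → not met
Not met: 1, 3, 5, 7, 9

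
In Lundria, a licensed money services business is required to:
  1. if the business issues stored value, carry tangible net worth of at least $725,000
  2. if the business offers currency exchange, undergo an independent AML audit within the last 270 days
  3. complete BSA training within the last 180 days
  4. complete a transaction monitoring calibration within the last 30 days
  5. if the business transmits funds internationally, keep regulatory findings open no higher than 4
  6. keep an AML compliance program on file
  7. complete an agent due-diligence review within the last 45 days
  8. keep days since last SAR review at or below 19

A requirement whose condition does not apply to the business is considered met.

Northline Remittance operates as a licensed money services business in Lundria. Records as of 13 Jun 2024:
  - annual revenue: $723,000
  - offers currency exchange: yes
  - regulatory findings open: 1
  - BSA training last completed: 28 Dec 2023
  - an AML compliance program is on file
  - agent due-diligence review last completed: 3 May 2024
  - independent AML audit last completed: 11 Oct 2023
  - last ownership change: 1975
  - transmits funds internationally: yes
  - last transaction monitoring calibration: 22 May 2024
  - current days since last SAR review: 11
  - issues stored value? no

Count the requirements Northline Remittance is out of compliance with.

0

1. condition 'issues stored value' does not hold → requirement n/a → met
2. condition 'offers currency exchange' holds; independent AML audit 246 days ago vs limit 270 → met
3. BSA training 168 days ago vs limit 180 → met
4. transaction monitoring calibration 22 days ago vs limit 30 → met
5. condition 'transmits funds internationally' holds; regulatory findings open 1 ≤ 4 → met
6. AML compliance program present → met
7. agent due-diligence review 41 days ago vs limit 45 → met
8. days since last SAR review 11 ≤ 19 → met
Not met: 0 of 8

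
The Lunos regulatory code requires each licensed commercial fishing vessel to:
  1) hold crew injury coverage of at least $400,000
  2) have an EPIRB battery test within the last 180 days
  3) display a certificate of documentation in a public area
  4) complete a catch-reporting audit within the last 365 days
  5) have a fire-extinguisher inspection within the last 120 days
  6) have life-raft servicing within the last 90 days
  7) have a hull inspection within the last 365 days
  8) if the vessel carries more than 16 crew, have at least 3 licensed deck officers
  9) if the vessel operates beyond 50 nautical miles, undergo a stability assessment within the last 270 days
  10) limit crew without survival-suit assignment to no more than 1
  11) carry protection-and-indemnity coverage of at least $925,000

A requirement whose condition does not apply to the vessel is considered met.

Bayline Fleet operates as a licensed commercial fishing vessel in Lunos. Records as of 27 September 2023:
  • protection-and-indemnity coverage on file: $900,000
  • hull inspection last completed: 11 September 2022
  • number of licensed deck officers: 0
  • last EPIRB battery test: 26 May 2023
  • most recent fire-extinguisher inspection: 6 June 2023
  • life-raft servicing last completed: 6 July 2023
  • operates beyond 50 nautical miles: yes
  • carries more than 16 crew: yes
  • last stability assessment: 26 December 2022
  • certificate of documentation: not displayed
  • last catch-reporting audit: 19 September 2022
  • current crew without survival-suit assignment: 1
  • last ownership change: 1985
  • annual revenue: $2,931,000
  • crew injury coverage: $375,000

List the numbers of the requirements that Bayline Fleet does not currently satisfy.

1. crew injury coverage $375,000 < $400,000 → not met
2. EPIRB battery test 124 days ago vs limit 180 → met
3. certificate of documentation absent → not met
4. catch-reporting audit 373 days ago vs limit 365 → not met
5. fire-extinguisher inspection 113 days ago vs limit 120 → met
6. life-raft servicing 83 days ago vs limit 90 → met
7. hull inspection 381 days ago vs limit 365 → not met
8. condition 'carries more than 16 crew' holds; licensed deck officers 0 < 3 → not met
9. condition 'operates beyond 50 nautical miles' holds; stability assessment 275 days ago vs limit 270 → not met
10. crew without survival-suit assignment 1 ≤ 1 → met
11. protection-and-indemnity coverage $900,000 < $925,000 → not met
Not met: 1, 3, 4, 7, 8, 9, 11

1, 3, 4, 7, 8, 9, 11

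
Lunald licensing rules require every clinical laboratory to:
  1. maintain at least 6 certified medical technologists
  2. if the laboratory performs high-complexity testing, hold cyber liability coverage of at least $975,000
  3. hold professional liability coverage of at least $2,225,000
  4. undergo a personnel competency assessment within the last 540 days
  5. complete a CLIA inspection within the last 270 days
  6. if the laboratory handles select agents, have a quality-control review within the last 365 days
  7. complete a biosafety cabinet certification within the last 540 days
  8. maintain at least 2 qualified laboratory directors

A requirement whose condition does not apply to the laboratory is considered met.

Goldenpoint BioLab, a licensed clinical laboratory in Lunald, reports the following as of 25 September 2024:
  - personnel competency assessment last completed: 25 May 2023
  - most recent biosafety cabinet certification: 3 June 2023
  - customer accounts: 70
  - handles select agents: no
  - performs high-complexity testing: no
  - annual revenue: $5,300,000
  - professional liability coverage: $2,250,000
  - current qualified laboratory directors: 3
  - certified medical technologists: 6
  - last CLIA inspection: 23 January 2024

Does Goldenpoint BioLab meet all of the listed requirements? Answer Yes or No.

1. certified medical technologists 6 ≥ 6 → met
2. condition 'performs high-complexity testing' does not hold → requirement n/a → met
3. professional liability coverage $2,250,000 ≥ $2,225,000 → met
4. personnel competency assessment 489 days ago vs limit 540 → met
5. CLIA inspection 246 days ago vs limit 270 → met
6. condition 'handles select agents' does not hold → requirement n/a → met
7. biosafety cabinet certification 480 days ago vs limit 540 → met
8. qualified laboratory directors 3 ≥ 2 → met
All met.

Yes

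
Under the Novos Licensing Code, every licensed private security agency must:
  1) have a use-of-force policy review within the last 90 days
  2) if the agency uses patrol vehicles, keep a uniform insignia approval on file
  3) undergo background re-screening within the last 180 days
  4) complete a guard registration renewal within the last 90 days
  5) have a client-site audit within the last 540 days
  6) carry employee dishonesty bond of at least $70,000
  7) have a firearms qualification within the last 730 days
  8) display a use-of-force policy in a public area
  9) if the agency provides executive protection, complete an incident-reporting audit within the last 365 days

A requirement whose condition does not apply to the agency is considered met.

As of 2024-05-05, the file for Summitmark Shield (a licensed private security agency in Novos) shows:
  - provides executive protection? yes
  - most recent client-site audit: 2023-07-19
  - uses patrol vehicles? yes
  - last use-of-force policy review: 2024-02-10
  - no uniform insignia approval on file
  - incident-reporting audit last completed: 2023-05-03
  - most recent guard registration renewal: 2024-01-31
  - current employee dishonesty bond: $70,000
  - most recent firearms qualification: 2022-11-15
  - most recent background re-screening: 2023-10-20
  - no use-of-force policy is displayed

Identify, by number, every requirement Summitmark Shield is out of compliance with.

1. use-of-force policy review 85 days ago vs limit 90 → met
2. condition 'uses patrol vehicles' holds; uniform insignia approval absent → not met
3. background re-screening 198 days ago vs limit 180 → not met
4. guard registration renewal 95 days ago vs limit 90 → not met
5. client-site audit 291 days ago vs limit 540 → met
6. employee dishonesty bond $70,000 ≥ $70,000 → met
7. firearms qualification 537 days ago vs limit 730 → met
8. use-of-force policy absent → not met
9. condition 'provides executive protection' holds; incident-reporting audit 368 days ago vs limit 365 → not met
Not met: 2, 3, 4, 8, 9

2, 3, 4, 8, 9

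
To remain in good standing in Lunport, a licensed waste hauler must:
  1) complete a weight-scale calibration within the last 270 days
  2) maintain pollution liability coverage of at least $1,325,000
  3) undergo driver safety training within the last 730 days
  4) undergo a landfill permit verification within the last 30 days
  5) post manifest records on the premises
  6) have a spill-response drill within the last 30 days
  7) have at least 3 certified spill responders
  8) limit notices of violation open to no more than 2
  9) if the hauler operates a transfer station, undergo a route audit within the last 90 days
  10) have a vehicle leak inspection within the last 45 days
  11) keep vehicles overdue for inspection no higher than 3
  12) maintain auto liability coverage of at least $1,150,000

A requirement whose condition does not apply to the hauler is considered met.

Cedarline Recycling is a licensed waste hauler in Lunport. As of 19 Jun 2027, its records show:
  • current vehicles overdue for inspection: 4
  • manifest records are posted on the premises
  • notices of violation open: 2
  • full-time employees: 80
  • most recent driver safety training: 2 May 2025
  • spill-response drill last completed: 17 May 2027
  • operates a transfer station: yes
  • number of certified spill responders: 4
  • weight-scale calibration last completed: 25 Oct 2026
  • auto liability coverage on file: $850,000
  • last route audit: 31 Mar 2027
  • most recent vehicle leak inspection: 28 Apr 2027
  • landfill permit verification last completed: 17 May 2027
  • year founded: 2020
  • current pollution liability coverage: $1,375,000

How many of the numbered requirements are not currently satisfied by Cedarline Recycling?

6

1. weight-scale calibration 237 days ago vs limit 270 → met
2. pollution liability coverage $1,375,000 ≥ $1,325,000 → met
3. driver safety training 778 days ago vs limit 730 → not met
4. landfill permit verification 33 days ago vs limit 30 → not met
5. manifest records present → met
6. spill-response drill 33 days ago vs limit 30 → not met
7. certified spill responders 4 ≥ 3 → met
8. notices of violation open 2 ≤ 2 → met
9. condition 'operates a transfer station' holds; route audit 80 days ago vs limit 90 → met
10. vehicle leak inspection 52 days ago vs limit 45 → not met
11. vehicles overdue for inspection 4 > 3 → not met
12. auto liability coverage $850,000 < $1,150,000 → not met
Not met: 6 of 12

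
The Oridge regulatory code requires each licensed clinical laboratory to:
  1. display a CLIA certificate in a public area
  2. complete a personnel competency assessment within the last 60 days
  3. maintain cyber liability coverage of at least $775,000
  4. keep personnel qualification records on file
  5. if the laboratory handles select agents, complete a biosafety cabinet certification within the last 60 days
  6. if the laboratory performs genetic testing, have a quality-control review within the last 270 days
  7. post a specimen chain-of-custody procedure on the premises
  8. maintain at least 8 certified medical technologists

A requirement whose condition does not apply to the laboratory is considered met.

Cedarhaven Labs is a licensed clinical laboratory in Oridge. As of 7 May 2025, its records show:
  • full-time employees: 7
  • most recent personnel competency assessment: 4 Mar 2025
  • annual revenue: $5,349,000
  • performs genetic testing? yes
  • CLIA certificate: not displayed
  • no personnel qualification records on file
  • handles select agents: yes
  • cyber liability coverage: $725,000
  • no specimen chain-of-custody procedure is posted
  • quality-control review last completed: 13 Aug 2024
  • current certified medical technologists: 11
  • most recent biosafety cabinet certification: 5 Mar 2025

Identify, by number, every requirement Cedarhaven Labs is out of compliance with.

1, 2, 3, 4, 5, 7

1. CLIA certificate absent → not met
2. personnel competency assessment 64 days ago vs limit 60 → not met
3. cyber liability coverage $725,000 < $775,000 → not met
4. personnel qualification records absent → not met
5. condition 'handles select agents' holds; biosafety cabinet certification 63 days ago vs limit 60 → not met
6. condition 'performs genetic testing' holds; quality-control review 267 days ago vs limit 270 → met
7. specimen chain-of-custody procedure absent → not met
8. certified medical technologists 11 ≥ 8 → met
Not met: 1, 2, 3, 4, 5, 7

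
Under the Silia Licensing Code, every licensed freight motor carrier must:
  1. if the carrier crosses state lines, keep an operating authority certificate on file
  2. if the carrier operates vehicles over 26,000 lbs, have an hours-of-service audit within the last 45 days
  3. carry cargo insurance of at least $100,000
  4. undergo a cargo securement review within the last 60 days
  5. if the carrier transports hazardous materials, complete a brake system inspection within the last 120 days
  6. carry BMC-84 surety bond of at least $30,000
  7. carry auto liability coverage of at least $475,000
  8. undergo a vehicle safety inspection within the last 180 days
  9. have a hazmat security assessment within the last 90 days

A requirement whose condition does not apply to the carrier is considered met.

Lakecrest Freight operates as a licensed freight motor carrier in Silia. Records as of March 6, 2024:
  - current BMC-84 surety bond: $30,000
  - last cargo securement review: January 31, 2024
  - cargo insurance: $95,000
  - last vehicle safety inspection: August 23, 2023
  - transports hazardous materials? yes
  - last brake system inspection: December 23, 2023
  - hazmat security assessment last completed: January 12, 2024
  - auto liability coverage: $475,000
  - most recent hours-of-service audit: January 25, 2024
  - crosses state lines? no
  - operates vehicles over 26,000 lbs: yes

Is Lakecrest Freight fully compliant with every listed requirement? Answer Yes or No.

1. condition 'crosses state lines' does not hold → requirement n/a → met
2. condition 'operates vehicles over 26,000 lbs' holds; hours-of-service audit 41 days ago vs limit 45 → met
3. cargo insurance $95,000 < $100,000 → not met
4. cargo securement review 35 days ago vs limit 60 → met
5. condition 'transports hazardous materials' holds; brake system inspection 74 days ago vs limit 120 → met
6. BMC-84 surety bond $30,000 ≥ $30,000 → met
7. auto liability coverage $475,000 ≥ $475,000 → met
8. vehicle safety inspection 196 days ago vs limit 180 → not met
9. hazmat security assessment 54 days ago vs limit 90 → met
Not met: 3, 8

No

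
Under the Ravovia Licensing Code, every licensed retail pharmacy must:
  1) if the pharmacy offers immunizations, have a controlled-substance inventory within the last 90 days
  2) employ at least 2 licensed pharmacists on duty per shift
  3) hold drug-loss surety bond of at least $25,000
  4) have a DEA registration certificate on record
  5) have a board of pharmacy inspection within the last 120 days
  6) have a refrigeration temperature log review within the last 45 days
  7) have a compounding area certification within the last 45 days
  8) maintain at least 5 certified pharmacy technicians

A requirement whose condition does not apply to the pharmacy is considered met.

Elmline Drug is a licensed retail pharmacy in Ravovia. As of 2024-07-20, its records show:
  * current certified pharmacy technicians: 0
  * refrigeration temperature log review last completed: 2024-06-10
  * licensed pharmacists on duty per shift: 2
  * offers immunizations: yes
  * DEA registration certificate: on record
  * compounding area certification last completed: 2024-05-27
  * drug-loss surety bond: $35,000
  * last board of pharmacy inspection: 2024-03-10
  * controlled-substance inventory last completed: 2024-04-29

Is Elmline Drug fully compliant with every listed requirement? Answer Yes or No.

1. condition 'offers immunizations' holds; controlled-substance inventory 82 days ago vs limit 90 → met
2. licensed pharmacists on duty per shift 2 ≥ 2 → met
3. drug-loss surety bond $35,000 ≥ $25,000 → met
4. DEA registration certificate present → met
5. board of pharmacy inspection 132 days ago vs limit 120 → not met
6. refrigeration temperature log review 40 days ago vs limit 45 → met
7. compounding area certification 54 days ago vs limit 45 → not met
8. certified pharmacy technicians 0 < 5 → not met
Not met: 5, 7, 8

No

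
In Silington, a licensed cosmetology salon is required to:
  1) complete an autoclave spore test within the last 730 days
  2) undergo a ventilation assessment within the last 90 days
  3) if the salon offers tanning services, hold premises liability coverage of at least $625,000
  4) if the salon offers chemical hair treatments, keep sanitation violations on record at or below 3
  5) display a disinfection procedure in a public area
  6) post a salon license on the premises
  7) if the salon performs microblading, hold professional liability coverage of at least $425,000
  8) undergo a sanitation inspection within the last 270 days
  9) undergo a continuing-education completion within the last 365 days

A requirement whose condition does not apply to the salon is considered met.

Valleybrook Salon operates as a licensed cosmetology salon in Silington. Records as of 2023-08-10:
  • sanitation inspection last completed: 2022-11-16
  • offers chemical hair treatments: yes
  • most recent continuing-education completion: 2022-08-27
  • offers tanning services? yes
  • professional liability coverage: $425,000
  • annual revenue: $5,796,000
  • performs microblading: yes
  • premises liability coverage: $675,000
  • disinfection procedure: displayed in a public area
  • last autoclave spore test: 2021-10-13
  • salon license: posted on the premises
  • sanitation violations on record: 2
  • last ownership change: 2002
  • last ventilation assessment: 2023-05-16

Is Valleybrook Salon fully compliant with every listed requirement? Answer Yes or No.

Yes

1. autoclave spore test 666 days ago vs limit 730 → met
2. ventilation assessment 86 days ago vs limit 90 → met
3. condition 'offers tanning services' holds; premises liability coverage $675,000 ≥ $625,000 → met
4. condition 'offers chemical hair treatments' holds; sanitation violations on record 2 ≤ 3 → met
5. disinfection procedure present → met
6. salon license present → met
7. condition 'performs microblading' holds; professional liability coverage $425,000 ≥ $425,000 → met
8. sanitation inspection 267 days ago vs limit 270 → met
9. continuing-education completion 348 days ago vs limit 365 → met
All met.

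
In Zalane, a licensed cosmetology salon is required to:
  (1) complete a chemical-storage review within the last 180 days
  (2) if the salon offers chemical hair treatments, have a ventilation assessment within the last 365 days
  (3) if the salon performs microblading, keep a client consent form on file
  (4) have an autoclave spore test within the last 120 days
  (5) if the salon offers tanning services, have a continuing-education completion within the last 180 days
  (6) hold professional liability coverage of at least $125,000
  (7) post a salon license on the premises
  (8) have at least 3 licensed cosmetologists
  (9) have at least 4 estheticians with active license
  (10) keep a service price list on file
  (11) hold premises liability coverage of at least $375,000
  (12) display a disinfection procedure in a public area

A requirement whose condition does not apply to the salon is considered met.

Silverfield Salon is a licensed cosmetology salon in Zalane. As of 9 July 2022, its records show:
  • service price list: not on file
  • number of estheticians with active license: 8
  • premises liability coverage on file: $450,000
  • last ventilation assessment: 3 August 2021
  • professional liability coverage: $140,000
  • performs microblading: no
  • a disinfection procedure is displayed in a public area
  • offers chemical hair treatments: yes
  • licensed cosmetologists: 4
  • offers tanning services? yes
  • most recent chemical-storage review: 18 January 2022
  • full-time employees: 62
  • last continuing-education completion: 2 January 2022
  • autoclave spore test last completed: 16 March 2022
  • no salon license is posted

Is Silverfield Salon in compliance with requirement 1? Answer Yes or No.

Yes

1. chemical-storage review 172 days ago vs limit 180 → met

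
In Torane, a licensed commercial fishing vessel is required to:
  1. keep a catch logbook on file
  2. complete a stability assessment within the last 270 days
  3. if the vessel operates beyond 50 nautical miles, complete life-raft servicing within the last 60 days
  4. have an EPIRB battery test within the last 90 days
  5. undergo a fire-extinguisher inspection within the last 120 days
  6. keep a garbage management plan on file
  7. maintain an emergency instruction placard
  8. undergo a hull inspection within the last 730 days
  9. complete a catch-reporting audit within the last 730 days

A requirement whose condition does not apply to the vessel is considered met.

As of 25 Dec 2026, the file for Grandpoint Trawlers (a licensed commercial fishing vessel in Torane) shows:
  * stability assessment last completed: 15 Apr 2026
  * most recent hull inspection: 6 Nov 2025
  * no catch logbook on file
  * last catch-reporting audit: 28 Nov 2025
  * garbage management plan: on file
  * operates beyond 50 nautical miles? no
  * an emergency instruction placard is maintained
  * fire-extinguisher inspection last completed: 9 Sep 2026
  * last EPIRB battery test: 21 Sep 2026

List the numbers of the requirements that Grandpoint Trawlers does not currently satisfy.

1. catch logbook absent → not met
2. stability assessment 254 days ago vs limit 270 → met
3. condition 'operates beyond 50 nautical miles' does not hold → requirement n/a → met
4. EPIRB battery test 95 days ago vs limit 90 → not met
5. fire-extinguisher inspection 107 days ago vs limit 120 → met
6. garbage management plan present → met
7. emergency instruction placard present → met
8. hull inspection 414 days ago vs limit 730 → met
9. catch-reporting audit 392 days ago vs limit 730 → met
Not met: 1, 4

1, 4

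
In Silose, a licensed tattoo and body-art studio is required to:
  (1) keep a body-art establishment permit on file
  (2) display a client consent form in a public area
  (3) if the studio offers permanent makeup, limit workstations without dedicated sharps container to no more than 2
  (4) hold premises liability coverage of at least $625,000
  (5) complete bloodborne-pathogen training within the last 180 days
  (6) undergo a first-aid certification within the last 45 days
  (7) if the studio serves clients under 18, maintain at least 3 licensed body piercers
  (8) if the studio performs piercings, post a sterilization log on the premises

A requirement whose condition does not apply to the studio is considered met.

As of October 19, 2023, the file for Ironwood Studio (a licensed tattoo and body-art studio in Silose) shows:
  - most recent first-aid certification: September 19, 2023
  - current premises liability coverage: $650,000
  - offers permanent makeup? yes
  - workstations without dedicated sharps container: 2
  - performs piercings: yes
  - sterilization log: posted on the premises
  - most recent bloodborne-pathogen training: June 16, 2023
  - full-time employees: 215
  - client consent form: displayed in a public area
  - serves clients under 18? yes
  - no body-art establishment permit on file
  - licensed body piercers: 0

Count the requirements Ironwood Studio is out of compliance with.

1. body-art establishment permit absent → not met
2. client consent form present → met
3. condition 'offers permanent makeup' holds; workstations without dedicated sharps container 2 ≤ 2 → met
4. premises liability coverage $650,000 ≥ $625,000 → met
5. bloodborne-pathogen training 125 days ago vs limit 180 → met
6. first-aid certification 30 days ago vs limit 45 → met
7. condition 'serves clients under 18' holds; licensed body piercers 0 < 3 → not met
8. condition 'performs piercings' holds; sterilization log present → met
Not met: 2 of 8

2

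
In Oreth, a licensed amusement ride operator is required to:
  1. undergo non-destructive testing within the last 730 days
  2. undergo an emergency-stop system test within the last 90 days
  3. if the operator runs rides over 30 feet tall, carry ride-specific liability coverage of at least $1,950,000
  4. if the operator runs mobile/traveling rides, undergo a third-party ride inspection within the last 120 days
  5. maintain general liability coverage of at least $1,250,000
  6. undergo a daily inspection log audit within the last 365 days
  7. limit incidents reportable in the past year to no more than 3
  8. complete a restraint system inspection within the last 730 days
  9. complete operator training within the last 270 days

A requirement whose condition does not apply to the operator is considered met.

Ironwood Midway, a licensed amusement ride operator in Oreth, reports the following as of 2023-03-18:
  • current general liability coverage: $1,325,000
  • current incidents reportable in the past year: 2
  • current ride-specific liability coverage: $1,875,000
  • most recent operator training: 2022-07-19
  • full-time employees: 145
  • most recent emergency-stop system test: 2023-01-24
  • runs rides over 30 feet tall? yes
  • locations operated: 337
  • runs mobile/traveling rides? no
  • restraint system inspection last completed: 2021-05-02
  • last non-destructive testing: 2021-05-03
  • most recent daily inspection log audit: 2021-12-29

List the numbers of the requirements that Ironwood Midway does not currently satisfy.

1. non-destructive testing 684 days ago vs limit 730 → met
2. emergency-stop system test 53 days ago vs limit 90 → met
3. condition 'runs rides over 30 feet tall' holds; ride-specific liability coverage $1,875,000 < $1,950,000 → not met
4. condition 'runs mobile/traveling rides' does not hold → requirement n/a → met
5. general liability coverage $1,325,000 ≥ $1,250,000 → met
6. daily inspection log audit 444 days ago vs limit 365 → not met
7. incidents reportable in the past year 2 ≤ 3 → met
8. restraint system inspection 685 days ago vs limit 730 → met
9. operator training 242 days ago vs limit 270 → met
Not met: 3, 6

3, 6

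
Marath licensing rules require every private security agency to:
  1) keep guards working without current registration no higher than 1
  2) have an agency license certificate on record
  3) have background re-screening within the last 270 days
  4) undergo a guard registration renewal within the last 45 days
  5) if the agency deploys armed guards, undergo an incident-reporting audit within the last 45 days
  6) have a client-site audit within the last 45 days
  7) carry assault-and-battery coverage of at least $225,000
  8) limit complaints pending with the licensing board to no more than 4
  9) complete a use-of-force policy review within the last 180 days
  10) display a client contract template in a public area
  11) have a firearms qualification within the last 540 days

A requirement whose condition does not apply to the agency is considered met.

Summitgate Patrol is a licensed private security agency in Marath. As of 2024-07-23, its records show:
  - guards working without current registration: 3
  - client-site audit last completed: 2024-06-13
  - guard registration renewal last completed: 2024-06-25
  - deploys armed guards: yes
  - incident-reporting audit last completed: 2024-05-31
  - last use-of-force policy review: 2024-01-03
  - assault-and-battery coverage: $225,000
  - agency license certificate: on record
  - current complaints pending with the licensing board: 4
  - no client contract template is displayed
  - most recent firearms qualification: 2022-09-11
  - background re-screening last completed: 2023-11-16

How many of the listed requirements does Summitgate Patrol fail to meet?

1. guards working without current registration 3 > 1 → not met
2. agency license certificate present → met
3. background re-screening 250 days ago vs limit 270 → met
4. guard registration renewal 28 days ago vs limit 45 → met
5. condition 'deploys armed guards' holds; incident-reporting audit 53 days ago vs limit 45 → not met
6. client-site audit 40 days ago vs limit 45 → met
7. assault-and-battery coverage $225,000 ≥ $225,000 → met
8. complaints pending with the licensing board 4 ≤ 4 → met
9. use-of-force policy review 202 days ago vs limit 180 → not met
10. client contract template absent → not met
11. firearms qualification 681 days ago vs limit 540 → not met
Not met: 5 of 11

5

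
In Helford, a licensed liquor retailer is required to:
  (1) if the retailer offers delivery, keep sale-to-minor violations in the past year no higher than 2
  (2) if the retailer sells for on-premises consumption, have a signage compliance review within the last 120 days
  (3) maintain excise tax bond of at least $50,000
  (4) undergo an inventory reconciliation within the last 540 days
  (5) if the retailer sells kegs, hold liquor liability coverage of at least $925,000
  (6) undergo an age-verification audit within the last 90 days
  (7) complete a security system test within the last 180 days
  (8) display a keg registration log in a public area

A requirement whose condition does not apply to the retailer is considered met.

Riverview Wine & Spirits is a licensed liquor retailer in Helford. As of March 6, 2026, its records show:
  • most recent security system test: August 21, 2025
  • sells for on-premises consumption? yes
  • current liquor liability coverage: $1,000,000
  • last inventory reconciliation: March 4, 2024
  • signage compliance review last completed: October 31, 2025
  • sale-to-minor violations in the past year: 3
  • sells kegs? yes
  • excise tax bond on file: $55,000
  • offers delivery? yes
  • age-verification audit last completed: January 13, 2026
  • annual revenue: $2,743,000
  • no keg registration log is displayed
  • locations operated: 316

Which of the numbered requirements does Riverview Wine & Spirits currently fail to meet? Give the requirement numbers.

1, 2, 4, 7, 8

1. condition 'offers delivery' holds; sale-to-minor violations in the past year 3 > 2 → not met
2. condition 'sells for on-premises consumption' holds; signage compliance review 126 days ago vs limit 120 → not met
3. excise tax bond $55,000 ≥ $50,000 → met
4. inventory reconciliation 732 days ago vs limit 540 → not met
5. condition 'sells kegs' holds; liquor liability coverage $1,000,000 ≥ $925,000 → met
6. age-verification audit 52 days ago vs limit 90 → met
7. security system test 197 days ago vs limit 180 → not met
8. keg registration log absent → not met
Not met: 1, 2, 4, 7, 8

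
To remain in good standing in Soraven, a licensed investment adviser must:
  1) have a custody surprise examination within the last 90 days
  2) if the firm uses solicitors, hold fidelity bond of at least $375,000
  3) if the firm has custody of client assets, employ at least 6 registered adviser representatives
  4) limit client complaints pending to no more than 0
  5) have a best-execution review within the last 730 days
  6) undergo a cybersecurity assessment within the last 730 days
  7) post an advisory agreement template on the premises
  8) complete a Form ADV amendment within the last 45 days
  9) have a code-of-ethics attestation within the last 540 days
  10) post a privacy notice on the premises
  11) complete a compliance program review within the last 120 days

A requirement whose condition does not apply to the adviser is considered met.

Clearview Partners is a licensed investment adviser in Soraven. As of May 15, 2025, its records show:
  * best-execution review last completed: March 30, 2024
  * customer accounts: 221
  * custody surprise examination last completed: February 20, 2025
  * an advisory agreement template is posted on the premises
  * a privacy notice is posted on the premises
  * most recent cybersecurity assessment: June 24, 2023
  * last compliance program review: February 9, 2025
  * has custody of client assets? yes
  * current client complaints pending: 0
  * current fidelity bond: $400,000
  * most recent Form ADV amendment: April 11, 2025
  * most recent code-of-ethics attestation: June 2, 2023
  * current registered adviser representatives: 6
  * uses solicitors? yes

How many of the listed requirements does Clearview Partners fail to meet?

1

1. custody surprise examination 84 days ago vs limit 90 → met
2. condition 'uses solicitors' holds; fidelity bond $400,000 ≥ $375,000 → met
3. condition 'has custody of client assets' holds; registered adviser representatives 6 ≥ 6 → met
4. client complaints pending 0 ≤ 0 → met
5. best-execution review 411 days ago vs limit 730 → met
6. cybersecurity assessment 691 days ago vs limit 730 → met
7. advisory agreement template present → met
8. Form ADV amendment 34 days ago vs limit 45 → met
9. code-of-ethics attestation 713 days ago vs limit 540 → not met
10. privacy notice present → met
11. compliance program review 95 days ago vs limit 120 → met
Not met: 1 of 11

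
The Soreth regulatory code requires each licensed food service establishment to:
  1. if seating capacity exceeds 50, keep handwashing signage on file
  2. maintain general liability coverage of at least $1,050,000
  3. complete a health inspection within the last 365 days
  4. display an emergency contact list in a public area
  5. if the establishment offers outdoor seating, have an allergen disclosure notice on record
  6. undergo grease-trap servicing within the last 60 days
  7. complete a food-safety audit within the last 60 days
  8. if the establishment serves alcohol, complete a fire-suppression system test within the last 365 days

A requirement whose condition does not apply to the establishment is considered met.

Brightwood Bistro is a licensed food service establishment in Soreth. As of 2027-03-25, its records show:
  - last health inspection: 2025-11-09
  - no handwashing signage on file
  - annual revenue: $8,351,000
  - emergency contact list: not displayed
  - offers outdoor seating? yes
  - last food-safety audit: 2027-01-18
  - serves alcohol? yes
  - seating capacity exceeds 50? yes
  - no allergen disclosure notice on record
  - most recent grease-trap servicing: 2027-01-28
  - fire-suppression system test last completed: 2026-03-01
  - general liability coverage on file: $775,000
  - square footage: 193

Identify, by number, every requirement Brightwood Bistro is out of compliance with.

1. condition 'seating capacity exceeds 50' holds; handwashing signage absent → not met
2. general liability coverage $775,000 < $1,050,000 → not met
3. health inspection 501 days ago vs limit 365 → not met
4. emergency contact list absent → not met
5. condition 'offers outdoor seating' holds; allergen disclosure notice absent → not met
6. grease-trap servicing 56 days ago vs limit 60 → met
7. food-safety audit 66 days ago vs limit 60 → not met
8. condition 'serves alcohol' holds; fire-suppression system test 389 days ago vs limit 365 → not met
Not met: 1, 2, 3, 4, 5, 7, 8

1, 2, 3, 4, 5, 7, 8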